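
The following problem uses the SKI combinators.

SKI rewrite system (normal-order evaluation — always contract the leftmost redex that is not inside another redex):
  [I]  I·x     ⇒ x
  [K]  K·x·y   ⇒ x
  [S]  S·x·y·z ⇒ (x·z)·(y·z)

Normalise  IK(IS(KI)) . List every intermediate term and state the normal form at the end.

  start: IK(IS(KI))
  step 1: K(IS(KI))
  step 2: K(S(KI))

Answer: normal form = K(S(KI))  (in 2 steps)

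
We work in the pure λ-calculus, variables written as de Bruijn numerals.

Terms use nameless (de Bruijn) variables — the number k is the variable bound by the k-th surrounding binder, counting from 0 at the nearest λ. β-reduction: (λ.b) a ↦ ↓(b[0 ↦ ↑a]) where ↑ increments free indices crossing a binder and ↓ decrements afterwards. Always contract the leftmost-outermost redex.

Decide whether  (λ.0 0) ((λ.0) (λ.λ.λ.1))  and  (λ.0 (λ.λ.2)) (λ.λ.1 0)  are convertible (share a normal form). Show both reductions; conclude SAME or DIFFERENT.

Answer: DIFFERENT — A ⇓ λ.λ.1, B ⇓ λ.λ.λ.λ.1 0

Reduction:
Term A:
  start: (λ.0 0) ((λ.0) (λ.λ.λ.1))
  step 1: (λ.0) (λ.λ.λ.1) ((λ.0) (λ.λ.λ.1))
  step 2: (λ.λ.λ.1) ((λ.0) (λ.λ.λ.1))
  step 3: λ.λ.1

Term B:
  start: (λ.0 (λ.λ.2)) (λ.λ.1 0)
  step 1: (λ.λ.1 0) (λ.λ.λ.λ.1 0)
  step 2: λ.(λ.λ.λ.λ.1 0) 0
  step 3: λ.λ.λ.λ.1 0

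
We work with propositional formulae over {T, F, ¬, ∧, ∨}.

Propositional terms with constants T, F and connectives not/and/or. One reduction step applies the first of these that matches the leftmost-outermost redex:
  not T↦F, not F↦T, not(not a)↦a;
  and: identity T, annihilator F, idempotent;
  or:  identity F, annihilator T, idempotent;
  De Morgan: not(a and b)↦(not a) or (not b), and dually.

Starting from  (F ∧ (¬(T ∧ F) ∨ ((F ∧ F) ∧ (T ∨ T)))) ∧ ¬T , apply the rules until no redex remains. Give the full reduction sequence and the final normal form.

  start: (F ∧ (¬(T ∧ F) ∨ ((F ∧ F) ∧ (T ∨ T)))) ∧ ¬T
  →1  F ∧ ¬T
  →2  F

Answer: normal form = F  (in 2 steps)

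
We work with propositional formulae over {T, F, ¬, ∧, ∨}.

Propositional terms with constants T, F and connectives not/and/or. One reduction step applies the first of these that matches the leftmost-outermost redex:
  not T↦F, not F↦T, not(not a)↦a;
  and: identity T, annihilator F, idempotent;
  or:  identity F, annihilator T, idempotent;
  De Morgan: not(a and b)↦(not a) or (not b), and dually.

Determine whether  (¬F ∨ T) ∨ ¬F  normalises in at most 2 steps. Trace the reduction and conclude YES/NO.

  start: (¬F ∨ T) ∨ ¬F
  [1] T ∨ ¬F
  [2] T

Answer: YES — reaches normal form T in 2 ≤ 2 steps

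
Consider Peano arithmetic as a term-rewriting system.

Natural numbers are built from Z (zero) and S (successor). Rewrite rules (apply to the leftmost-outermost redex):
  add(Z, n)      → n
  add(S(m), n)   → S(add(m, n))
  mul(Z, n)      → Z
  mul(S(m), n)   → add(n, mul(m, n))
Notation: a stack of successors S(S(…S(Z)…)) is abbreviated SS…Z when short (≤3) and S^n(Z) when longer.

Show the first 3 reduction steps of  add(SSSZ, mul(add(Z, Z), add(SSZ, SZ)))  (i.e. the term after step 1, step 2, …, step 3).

  start: add(SSSZ, mul(add(Z, Z), add(SSZ, SZ)))
  [1] S(add(SSZ, mul(add(Z, Z), add(SSZ, SZ))))
  [2] S(S(add(SZ, mul(add(Z, Z), add(SSZ, SZ)))))
  [3] S(S(S(add(Z, mul(add(Z, Z), add(SSZ, SZ))))))

Answer: after 3 steps: S(S(S(add(Z, mul(add(Z, Z), add(SSZ, SZ))))))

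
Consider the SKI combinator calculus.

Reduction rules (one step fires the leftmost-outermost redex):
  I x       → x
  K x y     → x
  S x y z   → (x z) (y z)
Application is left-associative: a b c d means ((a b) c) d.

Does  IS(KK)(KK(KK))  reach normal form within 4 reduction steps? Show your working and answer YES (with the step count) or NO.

  start: IS(KK)(KK(KK))
  →1  S(KK)(KK(KK))
  →2  S(KK)K

Answer: YES — reaches normal form S(KK)K in 2 ≤ 4 steps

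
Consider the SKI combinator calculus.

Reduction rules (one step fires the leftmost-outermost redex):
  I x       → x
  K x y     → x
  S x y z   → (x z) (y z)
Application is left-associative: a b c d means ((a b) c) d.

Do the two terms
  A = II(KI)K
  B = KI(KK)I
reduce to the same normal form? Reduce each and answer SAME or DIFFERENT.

Term A:
  start: II(KI)K
  →1  I(KI)K
  →2  KIK
  →3  I

Term B:
  start: KI(KK)I
  →1  II
  →2  I

Answer: SAME — A ⇓ I, B ⇓ I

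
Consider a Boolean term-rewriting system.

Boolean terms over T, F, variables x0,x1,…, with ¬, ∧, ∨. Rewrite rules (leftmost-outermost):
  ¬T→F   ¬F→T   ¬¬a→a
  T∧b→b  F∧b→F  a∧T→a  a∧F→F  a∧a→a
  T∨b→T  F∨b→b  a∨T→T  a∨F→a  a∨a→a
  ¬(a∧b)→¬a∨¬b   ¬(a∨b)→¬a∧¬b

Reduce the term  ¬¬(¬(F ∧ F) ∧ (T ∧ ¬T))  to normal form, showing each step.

  start: ¬¬(¬(F ∧ F) ∧ (T ∧ ¬T))
  [1] ¬(F ∧ F) ∧ (T ∧ ¬T)
  [2] (¬F ∨ ¬F) ∧ (T ∧ ¬T)
  [3] ¬F ∧ (T ∧ ¬T)
  [4] T ∧ (T ∧ ¬T)
  [5] T ∧ ¬T
  [6] ¬T
  [7] F

Answer: normal form = F  (in 7 steps)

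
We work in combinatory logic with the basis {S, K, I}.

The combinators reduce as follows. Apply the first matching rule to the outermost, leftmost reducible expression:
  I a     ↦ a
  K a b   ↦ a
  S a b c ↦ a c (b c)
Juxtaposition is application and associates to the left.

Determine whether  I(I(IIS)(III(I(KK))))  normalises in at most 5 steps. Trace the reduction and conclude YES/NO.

Answer: NO — after 5 steps the term is S(II(I(KK))), not yet normal

Derivation:
  start: I(I(IIS)(III(I(KK))))
  [1] I(IIS)(III(I(KK)))
  [2] IIS(III(I(KK)))
  [3] IS(III(I(KK)))
  [4] S(III(I(KK)))
  [5] S(II(I(KK)))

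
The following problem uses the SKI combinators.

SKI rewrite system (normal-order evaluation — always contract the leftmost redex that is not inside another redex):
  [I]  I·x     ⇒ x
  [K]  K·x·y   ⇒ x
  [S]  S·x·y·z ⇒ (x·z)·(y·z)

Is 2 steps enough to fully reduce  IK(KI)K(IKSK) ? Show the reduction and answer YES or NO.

Answer: NO — after 2 steps the term is KI(IKSK), not yet normal

Derivation:
  start: IK(KI)K(IKSK)
  [1] K(KI)K(IKSK)
  [2] KI(IKSK)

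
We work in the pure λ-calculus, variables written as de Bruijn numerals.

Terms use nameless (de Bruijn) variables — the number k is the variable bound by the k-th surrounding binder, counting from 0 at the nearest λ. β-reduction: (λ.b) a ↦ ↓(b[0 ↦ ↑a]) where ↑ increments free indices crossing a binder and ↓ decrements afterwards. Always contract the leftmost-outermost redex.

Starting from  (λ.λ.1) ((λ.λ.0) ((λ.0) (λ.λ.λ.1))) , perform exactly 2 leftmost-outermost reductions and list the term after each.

  start: (λ.λ.1) ((λ.λ.0) ((λ.0) (λ.λ.λ.1)))
  step 1: λ.(λ.λ.0) ((λ.0) (λ.λ.λ.1))
  step 2: λ.λ.0

Answer: after 2 steps: λ.λ.0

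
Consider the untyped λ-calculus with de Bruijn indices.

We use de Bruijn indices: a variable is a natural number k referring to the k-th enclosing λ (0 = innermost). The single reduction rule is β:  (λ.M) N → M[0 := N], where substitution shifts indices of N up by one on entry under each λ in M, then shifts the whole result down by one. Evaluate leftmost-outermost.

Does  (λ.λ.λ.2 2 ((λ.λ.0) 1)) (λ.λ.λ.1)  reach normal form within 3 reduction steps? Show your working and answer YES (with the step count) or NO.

Answer: NO — after 3 steps the term is λ.λ.λ.(λ.λ.0) 2, not yet normal

Working:
  start: (λ.λ.λ.2 2 ((λ.λ.0) 1)) (λ.λ.λ.1)
  [1] λ.λ.(λ.λ.λ.1) (λ.λ.λ.1) ((λ.λ.0) 1)
  [2] λ.λ.(λ.λ.1) ((λ.λ.0) 1)
  [3] λ.λ.λ.(λ.λ.0) 2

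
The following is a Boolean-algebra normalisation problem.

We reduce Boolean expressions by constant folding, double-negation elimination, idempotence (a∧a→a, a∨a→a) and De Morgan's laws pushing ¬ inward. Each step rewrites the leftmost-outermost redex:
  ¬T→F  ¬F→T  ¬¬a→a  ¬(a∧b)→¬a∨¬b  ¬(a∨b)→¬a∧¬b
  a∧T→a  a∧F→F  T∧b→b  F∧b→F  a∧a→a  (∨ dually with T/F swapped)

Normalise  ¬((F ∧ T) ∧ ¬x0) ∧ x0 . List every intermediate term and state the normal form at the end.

Answer: normal form = x0  (in 6 steps)

Working:
  start: ¬((F ∧ T) ∧ ¬x0) ∧ x0
  step 1: (¬(F ∧ T) ∨ ¬¬x0) ∧ x0
  step 2: ((¬F ∨ ¬T) ∨ ¬¬x0) ∧ x0
  step 3: ((T ∨ ¬T) ∨ ¬¬x0) ∧ x0
  step 4: (T ∨ ¬¬x0) ∧ x0
  step 5: T ∧ x0
  step 6: x0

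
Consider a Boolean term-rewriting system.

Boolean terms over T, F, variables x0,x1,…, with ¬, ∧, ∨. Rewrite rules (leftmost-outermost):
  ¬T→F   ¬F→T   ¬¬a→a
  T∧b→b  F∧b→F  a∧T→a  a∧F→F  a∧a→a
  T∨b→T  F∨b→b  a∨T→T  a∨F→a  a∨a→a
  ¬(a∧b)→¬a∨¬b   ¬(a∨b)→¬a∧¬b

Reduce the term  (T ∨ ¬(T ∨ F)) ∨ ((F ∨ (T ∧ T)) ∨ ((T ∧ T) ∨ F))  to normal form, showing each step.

  start: (T ∨ ¬(T ∨ F)) ∨ ((F ∨ (T ∧ T)) ∨ ((T ∧ T) ∨ F))
  [1] T ∨ ((F ∨ (T ∧ T)) ∨ ((T ∧ T) ∨ F))
  [2] T

Answer: normal form = T  (in 2 steps)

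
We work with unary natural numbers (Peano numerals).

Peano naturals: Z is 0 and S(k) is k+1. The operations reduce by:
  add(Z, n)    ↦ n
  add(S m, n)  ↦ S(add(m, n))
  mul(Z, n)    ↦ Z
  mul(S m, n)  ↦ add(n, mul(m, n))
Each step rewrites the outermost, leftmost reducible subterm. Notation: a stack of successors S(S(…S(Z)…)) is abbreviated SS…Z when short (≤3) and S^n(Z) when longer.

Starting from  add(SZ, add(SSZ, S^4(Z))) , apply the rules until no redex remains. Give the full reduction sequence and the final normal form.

Answer: normal form = S^7(Z)  (in 5 steps)

Derivation:
  start: add(SZ, add(SSZ, S^4(Z)))
  [1] S(add(Z, add(SSZ, S^4(Z))))
  [2] S(add(SSZ, S^4(Z)))
  [3] S(S(add(SZ, S^4(Z))))
  [4] S(S(S(add(Z, S^4(Z)))))
  [5] S^7(Z)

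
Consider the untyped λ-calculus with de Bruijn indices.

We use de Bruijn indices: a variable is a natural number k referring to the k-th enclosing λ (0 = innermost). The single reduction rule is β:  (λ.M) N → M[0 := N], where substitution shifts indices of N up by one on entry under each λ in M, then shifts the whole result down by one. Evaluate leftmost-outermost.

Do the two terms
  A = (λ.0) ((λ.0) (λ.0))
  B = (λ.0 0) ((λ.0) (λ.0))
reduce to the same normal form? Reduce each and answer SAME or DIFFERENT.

Answer: SAME — A ⇓ λ.0, B ⇓ λ.0

Working:
Term A:
  start: (λ.0) ((λ.0) (λ.0))
  [1] (λ.0) (λ.0)
  [2] λ.0

Term B:
  start: (λ.0 0) ((λ.0) (λ.0))
  [1] (λ.0) (λ.0) ((λ.0) (λ.0))
  [2] (λ.0) ((λ.0) (λ.0))
  [3] (λ.0) (λ.0)
  [4] λ.0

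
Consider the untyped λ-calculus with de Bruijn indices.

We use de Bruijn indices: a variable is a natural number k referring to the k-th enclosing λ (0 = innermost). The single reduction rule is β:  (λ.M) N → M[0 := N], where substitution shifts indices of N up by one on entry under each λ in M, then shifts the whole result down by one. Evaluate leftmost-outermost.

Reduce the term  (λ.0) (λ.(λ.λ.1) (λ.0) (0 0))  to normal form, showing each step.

  start: (λ.0) (λ.(λ.λ.1) (λ.0) (0 0))
  →1  λ.(λ.λ.1) (λ.0) (0 0)
  →2  λ.(λ.λ.0) (0 0)
  →3  λ.λ.0

Answer: normal form = λ.λ.0  (in 3 steps)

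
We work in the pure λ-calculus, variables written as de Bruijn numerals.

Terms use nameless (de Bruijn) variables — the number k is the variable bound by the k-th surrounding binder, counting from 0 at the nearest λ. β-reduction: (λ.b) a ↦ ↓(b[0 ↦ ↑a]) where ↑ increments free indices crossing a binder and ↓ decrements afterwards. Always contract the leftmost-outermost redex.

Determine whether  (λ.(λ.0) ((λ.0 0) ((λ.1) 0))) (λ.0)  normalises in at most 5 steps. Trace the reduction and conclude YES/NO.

  start: (λ.(λ.0) ((λ.0 0) ((λ.1) 0))) (λ.0)
  step 1: (λ.0) ((λ.0 0) ((λ.λ.0) (λ.0)))
  step 2: (λ.0 0) ((λ.λ.0) (λ.0))
  step 3: (λ.λ.0) (λ.0) ((λ.λ.0) (λ.0))
  step 4: (λ.0) ((λ.λ.0) (λ.0))
  step 5: (λ.λ.0) (λ.0)

Answer: NO — after 5 steps the term is (λ.λ.0) (λ.0), not yet normal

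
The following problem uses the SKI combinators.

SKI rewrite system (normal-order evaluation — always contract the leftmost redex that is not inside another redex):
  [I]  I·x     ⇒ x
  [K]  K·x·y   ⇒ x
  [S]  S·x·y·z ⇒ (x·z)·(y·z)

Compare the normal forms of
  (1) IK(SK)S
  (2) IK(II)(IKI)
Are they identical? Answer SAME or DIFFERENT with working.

Answer: DIFFERENT — A ⇓ SK, B ⇓ I

Reduction:
Term A:
  start: IK(SK)S
  step 1: K(SK)S
  step 2: SK

Term B:
  start: IK(II)(IKI)
  step 1: K(II)(IKI)
  step 2: II
  step 3: I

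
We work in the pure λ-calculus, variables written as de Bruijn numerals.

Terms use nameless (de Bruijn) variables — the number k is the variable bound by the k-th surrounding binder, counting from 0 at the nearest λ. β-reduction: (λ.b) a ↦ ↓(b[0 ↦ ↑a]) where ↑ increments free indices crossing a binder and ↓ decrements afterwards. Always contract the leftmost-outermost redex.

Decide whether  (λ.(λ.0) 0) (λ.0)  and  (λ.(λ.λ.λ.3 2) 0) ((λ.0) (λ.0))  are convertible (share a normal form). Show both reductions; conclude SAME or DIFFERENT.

Term A:
  start: (λ.(λ.0) 0) (λ.0)
  →1  (λ.0) (λ.0)
  →2  λ.0

Term B:
  start: (λ.(λ.λ.λ.3 2) 0) ((λ.0) (λ.0))
  →1  (λ.λ.λ.(λ.0) (λ.0) 2) ((λ.0) (λ.0))
  →2  λ.λ.(λ.0) (λ.0) ((λ.0) (λ.0))
  →3  λ.λ.(λ.0) ((λ.0) (λ.0))
  →4  λ.λ.(λ.0) (λ.0)
  →5  λ.λ.λ.0

Answer: DIFFERENT — A ⇓ λ.0, B ⇓ λ.λ.λ.0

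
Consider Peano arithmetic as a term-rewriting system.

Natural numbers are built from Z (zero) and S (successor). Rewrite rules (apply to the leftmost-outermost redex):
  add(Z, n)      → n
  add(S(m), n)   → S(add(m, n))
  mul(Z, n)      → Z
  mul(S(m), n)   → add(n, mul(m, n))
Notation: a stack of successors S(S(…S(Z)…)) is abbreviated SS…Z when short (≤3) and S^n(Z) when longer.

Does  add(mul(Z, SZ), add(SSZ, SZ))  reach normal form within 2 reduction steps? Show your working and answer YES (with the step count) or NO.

Answer: NO — after 2 steps the term is add(SSZ, SZ), not yet normal

Reduction:
  start: add(mul(Z, SZ), add(SSZ, SZ))
  →1  add(Z, add(SSZ, SZ))
  →2  add(SSZ, SZ)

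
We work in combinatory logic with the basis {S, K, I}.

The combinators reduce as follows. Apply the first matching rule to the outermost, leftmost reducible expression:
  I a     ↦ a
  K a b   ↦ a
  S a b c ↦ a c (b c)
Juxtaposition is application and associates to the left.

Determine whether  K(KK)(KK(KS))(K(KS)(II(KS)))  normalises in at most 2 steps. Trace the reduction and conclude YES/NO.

  start: K(KK)(KK(KS))(K(KS)(II(KS)))
  step 1: KK(K(KS)(II(KS)))
  step 2: K

Answer: YES — reaches normal form K in 2 ≤ 2 steps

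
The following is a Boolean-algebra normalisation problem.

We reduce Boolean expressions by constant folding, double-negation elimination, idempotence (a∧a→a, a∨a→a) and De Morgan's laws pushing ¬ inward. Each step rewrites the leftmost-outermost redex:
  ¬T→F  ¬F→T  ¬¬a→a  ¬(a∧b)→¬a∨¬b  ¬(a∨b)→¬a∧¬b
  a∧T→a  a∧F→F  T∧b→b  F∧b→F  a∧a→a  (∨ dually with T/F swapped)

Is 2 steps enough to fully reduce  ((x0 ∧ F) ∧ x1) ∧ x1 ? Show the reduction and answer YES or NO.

Answer: NO — after 2 steps the term is F ∧ x1, not yet normal

Derivation:
  start: ((x0 ∧ F) ∧ x1) ∧ x1
  step 1: (F ∧ x1) ∧ x1
  step 2: F ∧ x1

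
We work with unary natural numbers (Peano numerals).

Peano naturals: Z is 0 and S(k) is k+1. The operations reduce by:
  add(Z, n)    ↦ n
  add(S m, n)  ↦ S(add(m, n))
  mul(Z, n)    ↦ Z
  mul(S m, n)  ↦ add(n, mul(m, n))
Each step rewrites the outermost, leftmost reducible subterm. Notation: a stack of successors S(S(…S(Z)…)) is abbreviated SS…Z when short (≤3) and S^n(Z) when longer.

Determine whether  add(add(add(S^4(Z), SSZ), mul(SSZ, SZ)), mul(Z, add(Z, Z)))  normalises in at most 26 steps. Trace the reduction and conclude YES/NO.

Answer: NO — after 26 steps the term is S(S(S(S(S(S(S(S(add(mul(Z, SZ), mul(Z, add(Z, Z))))))))))), not yet normal

Working:
  start: add(add(add(S^4(Z), SSZ), mul(SSZ, SZ)), mul(Z, add(Z, Z)))
  [1] add(add(S(add(SSSZ, SSZ)), mul(SSZ, SZ)), mul(Z, add(Z, Z)))
  [2] add(S(add(add(SSSZ, SSZ), mul(SSZ, SZ))), mul(Z, add(Z, Z)))
  [3] S(add(add(add(SSSZ, SSZ), mul(SSZ, SZ)), mul(Z, add(Z, Z))))
  [4] S(add(add(S(add(SSZ, SSZ)), mul(SSZ, SZ)), mul(Z, add(Z, Z))))
  [5] S(add(S(add(add(SSZ, SSZ), mul(SSZ, SZ))), mul(Z, add(Z, Z))))
  [6] S(S(add(add(add(SSZ, SSZ), mul(SSZ, SZ)), mul(Z, add(Z, Z)))))
  [7] S(S(add(add(S(add(SZ, SSZ)), mul(SSZ, SZ)), mul(Z, add(Z, Z)))))
  [8] S(S(add(S(add(add(SZ, SSZ), mul(SSZ, SZ))), mul(Z, add(Z, Z)))))
  [9] S(S(S(add(add(add(SZ, SSZ), mul(SSZ, SZ)), mul(Z, add(Z, Z))))))
  [10] S(S(S(add(add(S(add(Z, SSZ)), mul(SSZ, SZ)), mul(Z, add(Z, Z))))))
  [11] S(S(S(add(S(add(add(Z, SSZ), mul(SSZ, SZ))), mul(Z, add(Z, Z))))))
  [12] S(S(S(S(add(add(add(Z, SSZ), mul(SSZ, SZ)), mul(Z, add(Z, Z)))))))
  [13] S(S(S(S(add(add(SSZ, mul(SSZ, SZ)), mul(Z, add(Z, Z)))))))
  [14] S(S(S(S(add(S(add(SZ, mul(SSZ, SZ))), mul(Z, add(Z, Z)))))))
  [15] S(S(S(S(S(add(add(SZ, mul(SSZ, SZ)), mul(Z, add(Z, Z))))))))
  [16] S(S(S(S(S(add(S(add(Z, mul(SSZ, SZ))), mul(Z, add(Z, Z))))))))
  [17] S(S(S(S(S(S(add(add(Z, mul(SSZ, SZ)), mul(Z, add(Z, Z)))))))))
  [18] S(S(S(S(S(S(add(mul(SSZ, SZ), mul(Z, add(Z, Z)))))))))
  [19] S(S(S(S(S(S(add(add(SZ, mul(SZ, SZ)), mul(Z, add(Z, Z)))))))))
  [20] S(S(S(S(S(S(add(S(add(Z, mul(SZ, SZ))), mul(Z, add(Z, Z)))))))))
  [21] S(S(S(S(S(S(S(add(add(Z, mul(SZ, SZ)), mul(Z, add(Z, Z))))))))))
  [22] S(S(S(S(S(S(S(add(mul(SZ, SZ), mul(Z, add(Z, Z))))))))))
  [23] S(S(S(S(S(S(S(add(add(SZ, mul(Z, SZ)), mul(Z, add(Z, Z))))))))))
  [24] S(S(S(S(S(S(S(add(S(add(Z, mul(Z, SZ))), mul(Z, add(Z, Z))))))))))
  [25] S(S(S(S(S(S(S(S(add(add(Z, mul(Z, SZ)), mul(Z, add(Z, Z)))))))))))
  [26] S(S(S(S(S(S(S(S(add(mul(Z, SZ), mul(Z, add(Z, Z)))))))))))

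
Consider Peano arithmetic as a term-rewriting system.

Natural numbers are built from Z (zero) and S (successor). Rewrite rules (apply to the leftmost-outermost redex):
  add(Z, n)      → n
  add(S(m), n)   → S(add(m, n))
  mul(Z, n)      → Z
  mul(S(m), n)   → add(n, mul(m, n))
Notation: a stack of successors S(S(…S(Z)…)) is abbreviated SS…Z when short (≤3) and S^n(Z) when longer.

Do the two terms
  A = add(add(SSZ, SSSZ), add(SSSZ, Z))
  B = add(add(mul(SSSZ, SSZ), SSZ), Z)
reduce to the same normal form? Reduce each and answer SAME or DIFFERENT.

Answer: SAME — A ⇓ S^8(Z), B ⇓ S^8(Z)

Derivation:
Term A:
  start: add(add(SSZ, SSSZ), add(SSSZ, Z))
  step 1: add(S(add(SZ, SSSZ)), add(SSSZ, Z))
  step 2: S(add(add(SZ, SSSZ), add(SSSZ, Z)))
  step 3: S(add(S(add(Z, SSSZ)), add(SSSZ, Z)))
  step 4: S(S(add(add(Z, SSSZ), add(SSSZ, Z))))
  step 5: S(S(add(SSSZ, add(SSSZ, Z))))
  step 6: S(S(S(add(SSZ, add(SSSZ, Z)))))
  step 7: S(S(S(S(add(SZ, add(SSSZ, Z))))))
  step 8: S(S(S(S(S(add(Z, add(SSSZ, Z)))))))
  step 9: S(S(S(S(S(add(SSSZ, Z))))))
  step 10: S(S(S(S(S(S(add(SSZ, Z)))))))
  step 11: S(S(S(S(S(S(S(add(SZ, Z))))))))
  step 12: S(S(S(S(S(S(S(S(add(Z, Z)))))))))
  step 13: S^8(Z)

Term B:
  start: add(add(mul(SSSZ, SSZ), SSZ), Z)
  step 1: add(add(add(SSZ, mul(SSZ, SSZ)), SSZ), Z)
  step 2: add(add(S(add(SZ, mul(SSZ, SSZ))), SSZ), Z)
  step 3: add(S(add(add(SZ, mul(SSZ, SSZ)), SSZ)), Z)
  step 4: S(add(add(add(SZ, mul(SSZ, SSZ)), SSZ), Z))
  step 5: S(add(add(S(add(Z, mul(SSZ, SSZ))), SSZ), Z))
  step 6: S(add(S(add(add(Z, mul(SSZ, SSZ)), SSZ)), Z))
  step 7: S(S(add(add(add(Z, mul(SSZ, SSZ)), SSZ), Z)))
  step 8: S(S(add(add(mul(SSZ, SSZ), SSZ), Z)))
  step 9: S(S(add(add(add(SSZ, mul(SZ, SSZ)), SSZ), Z)))
  step 10: S(S(add(add(S(add(SZ, mul(SZ, SSZ))), SSZ), Z)))
  step 11: S(S(add(S(add(add(SZ, mul(SZ, SSZ)), SSZ)), Z)))
  step 12: S(S(S(add(add(add(SZ, mul(SZ, SSZ)), SSZ), Z))))
  step 13: S(S(S(add(add(S(add(Z, mul(SZ, SSZ))), SSZ), Z))))
  step 14: S(S(S(add(S(add(add(Z, mul(SZ, SSZ)), SSZ)), Z))))
  step 15: S(S(S(S(add(add(add(Z, mul(SZ, SSZ)), SSZ), Z)))))
  step 16: S(S(S(S(add(add(mul(SZ, SSZ), SSZ), Z)))))
  step 17: S(S(S(S(add(add(add(SSZ, mul(Z, SSZ)), SSZ), Z)))))
  step 18: S(S(S(S(add(add(S(add(SZ, mul(Z, SSZ))), SSZ), Z)))))
  step 19: S(S(S(S(add(S(add(add(SZ, mul(Z, SSZ)), SSZ)), Z)))))
  step 20: S(S(S(S(S(add(add(add(SZ, mul(Z, SSZ)), SSZ), Z))))))
  step 21: S(S(S(S(S(add(add(S(add(Z, mul(Z, SSZ))), SSZ), Z))))))
  step 22: S(S(S(S(S(add(S(add(add(Z, mul(Z, SSZ)), SSZ)), Z))))))
  step 23: S(S(S(S(S(S(add(add(add(Z, mul(Z, SSZ)), SSZ), Z)))))))
  step 24: S(S(S(S(S(S(add(add(mul(Z, SSZ), SSZ), Z)))))))
  step 25: S(S(S(S(S(S(add(add(Z, SSZ), Z)))))))
  step 26: S(S(S(S(S(S(add(SSZ, Z)))))))
  step 27: S(S(S(S(S(S(S(add(SZ, Z))))))))
  step 28: S(S(S(S(S(S(S(S(add(Z, Z)))))))))
  step 29: S^8(Z)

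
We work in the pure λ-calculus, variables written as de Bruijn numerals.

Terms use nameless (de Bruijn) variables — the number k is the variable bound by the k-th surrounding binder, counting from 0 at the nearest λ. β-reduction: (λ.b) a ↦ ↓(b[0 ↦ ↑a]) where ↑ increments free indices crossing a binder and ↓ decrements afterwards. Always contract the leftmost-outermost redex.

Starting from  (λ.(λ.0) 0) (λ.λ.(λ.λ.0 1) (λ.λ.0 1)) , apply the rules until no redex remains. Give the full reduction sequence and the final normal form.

  start: (λ.(λ.0) 0) (λ.λ.(λ.λ.0 1) (λ.λ.0 1))
  →1  (λ.0) (λ.λ.(λ.λ.0 1) (λ.λ.0 1))
  →2  λ.λ.(λ.λ.0 1) (λ.λ.0 1)
  →3  λ.λ.λ.0 (λ.λ.0 1)

Answer: normal form = λ.λ.λ.0 (λ.λ.0 1)  (in 3 steps)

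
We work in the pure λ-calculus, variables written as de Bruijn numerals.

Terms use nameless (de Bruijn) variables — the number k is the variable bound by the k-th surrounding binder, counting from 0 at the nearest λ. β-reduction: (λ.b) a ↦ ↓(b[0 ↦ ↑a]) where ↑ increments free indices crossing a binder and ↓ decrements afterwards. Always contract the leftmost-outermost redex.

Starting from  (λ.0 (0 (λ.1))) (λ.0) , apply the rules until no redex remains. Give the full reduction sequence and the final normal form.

  start: (λ.0 (0 (λ.1))) (λ.0)
  [1] (λ.0) ((λ.0) (λ.λ.0))
  [2] (λ.0) (λ.λ.0)
  [3] λ.λ.0

Answer: normal form = λ.λ.0  (in 3 steps)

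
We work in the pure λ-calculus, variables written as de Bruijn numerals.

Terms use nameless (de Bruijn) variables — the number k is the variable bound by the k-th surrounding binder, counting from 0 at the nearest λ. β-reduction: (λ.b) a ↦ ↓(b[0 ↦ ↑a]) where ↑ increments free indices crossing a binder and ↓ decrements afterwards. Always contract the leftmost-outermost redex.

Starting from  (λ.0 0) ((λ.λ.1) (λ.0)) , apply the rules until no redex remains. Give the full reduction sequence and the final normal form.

  start: (λ.0 0) ((λ.λ.1) (λ.0))
  →1  (λ.λ.1) (λ.0) ((λ.λ.1) (λ.0))
  →2  (λ.λ.0) ((λ.λ.1) (λ.0))
  →3  λ.0

Answer: normal form = λ.0  (in 3 steps)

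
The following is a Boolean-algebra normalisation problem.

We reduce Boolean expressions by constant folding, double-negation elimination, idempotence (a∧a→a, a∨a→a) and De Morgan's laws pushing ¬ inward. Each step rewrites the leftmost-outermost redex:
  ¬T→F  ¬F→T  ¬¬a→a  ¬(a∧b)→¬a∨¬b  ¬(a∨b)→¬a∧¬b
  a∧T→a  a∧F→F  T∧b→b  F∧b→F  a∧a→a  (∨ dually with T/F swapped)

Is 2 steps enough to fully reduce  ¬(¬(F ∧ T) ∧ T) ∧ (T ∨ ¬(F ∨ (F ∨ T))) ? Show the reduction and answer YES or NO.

Answer: NO — after 2 steps the term is ((F ∧ T) ∨ ¬T) ∧ (T ∨ ¬(F ∨ (F ∨ T))), not yet normal

Derivation:
  start: ¬(¬(F ∧ T) ∧ T) ∧ (T ∨ ¬(F ∨ (F ∨ T)))
  step 1: (¬¬(F ∧ T) ∨ ¬T) ∧ (T ∨ ¬(F ∨ (F ∨ T)))
  step 2: ((F ∧ T) ∨ ¬T) ∧ (T ∨ ¬(F ∨ (F ∨ T)))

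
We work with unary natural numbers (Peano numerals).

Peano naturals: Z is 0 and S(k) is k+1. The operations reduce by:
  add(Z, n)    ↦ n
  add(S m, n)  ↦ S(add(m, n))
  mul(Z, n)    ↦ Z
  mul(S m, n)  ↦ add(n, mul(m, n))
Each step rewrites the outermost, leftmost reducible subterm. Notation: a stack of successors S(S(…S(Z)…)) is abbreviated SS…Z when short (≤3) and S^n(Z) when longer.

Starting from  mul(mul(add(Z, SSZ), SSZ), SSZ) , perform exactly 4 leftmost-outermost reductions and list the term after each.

  start: mul(mul(add(Z, SSZ), SSZ), SSZ)
  →1  mul(mul(SSZ, SSZ), SSZ)
  →2  mul(add(SSZ, mul(SZ, SSZ)), SSZ)
  →3  mul(S(add(SZ, mul(SZ, SSZ))), SSZ)
  →4  add(SSZ, mul(add(SZ, mul(SZ, SSZ)), SSZ))

Answer: after 4 steps: add(SSZ, mul(add(SZ, mul(SZ, SSZ)), SSZ))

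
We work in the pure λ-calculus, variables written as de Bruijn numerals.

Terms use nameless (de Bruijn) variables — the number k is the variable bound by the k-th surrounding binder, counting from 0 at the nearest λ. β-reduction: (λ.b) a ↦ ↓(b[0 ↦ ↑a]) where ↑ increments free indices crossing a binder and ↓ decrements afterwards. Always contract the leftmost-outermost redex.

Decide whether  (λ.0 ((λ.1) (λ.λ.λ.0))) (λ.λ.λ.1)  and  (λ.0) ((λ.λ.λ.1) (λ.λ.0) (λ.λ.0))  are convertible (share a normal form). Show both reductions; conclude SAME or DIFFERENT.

Answer: DIFFERENT — A ⇓ λ.λ.1, B ⇓ λ.λ.λ.0

Derivation:
Term A:
  start: (λ.0 ((λ.1) (λ.λ.λ.0))) (λ.λ.λ.1)
  [1] (λ.λ.λ.1) ((λ.λ.λ.λ.1) (λ.λ.λ.0))
  [2] λ.λ.1

Term B:
  start: (λ.0) ((λ.λ.λ.1) (λ.λ.0) (λ.λ.0))
  [1] (λ.λ.λ.1) (λ.λ.0) (λ.λ.0)
  [2] (λ.λ.1) (λ.λ.0)
  [3] λ.λ.λ.0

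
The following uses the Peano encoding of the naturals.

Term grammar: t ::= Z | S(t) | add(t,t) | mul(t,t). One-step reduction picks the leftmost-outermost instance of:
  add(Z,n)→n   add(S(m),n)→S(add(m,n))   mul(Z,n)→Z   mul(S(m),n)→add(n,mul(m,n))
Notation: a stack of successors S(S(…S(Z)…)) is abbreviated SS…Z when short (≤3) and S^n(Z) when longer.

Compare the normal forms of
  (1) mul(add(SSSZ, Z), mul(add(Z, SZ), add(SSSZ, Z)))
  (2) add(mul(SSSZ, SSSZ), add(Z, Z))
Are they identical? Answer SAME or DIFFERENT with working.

Term A:
  start: mul(add(SSSZ, Z), mul(add(Z, SZ), add(SSSZ, Z)))
  step 1: mul(S(add(SSZ, Z)), mul(add(Z, SZ), add(SSSZ, Z)))
  step 2: add(mul(add(Z, SZ), add(SSSZ, Z)), mul(add(SSZ, Z), mul(add(Z, SZ), add(SSSZ, Z))))
  step 3: add(mul(SZ, add(SSSZ, Z)), mul(add(SSZ, Z), mul(add(Z, SZ), add(SSSZ, Z))))
  step 4: add(add(add(SSSZ, Z), mul(Z, add(SSSZ, Z))), mul(add(SSZ, Z), mul(add(Z, SZ), add(SSSZ, Z))))
  step 5: add(add(S(add(SSZ, Z)), mul(Z, add(SSSZ, Z))), mul(add(SSZ, Z), mul(add(Z, SZ), add(SSSZ, Z))))
  step 6: add(S(add(add(SSZ, Z), mul(Z, add(SSSZ, Z)))), mul(add(SSZ, Z), mul(add(Z, SZ), add(SSSZ, Z))))
  step 7: S(add(add(add(SSZ, Z), mul(Z, add(SSSZ, Z))), mul(add(SSZ, Z), mul(add(Z, SZ), add(SSSZ, Z)))))
  step 8: S(add(add(S(add(SZ, Z)), mul(Z, add(SSSZ, Z))), mul(add(SSZ, Z), mul(add(Z, SZ), add(SSSZ, Z)))))
  step 9: S(add(S(add(add(SZ, Z), mul(Z, add(SSSZ, Z)))), mul(add(SSZ, Z), mul(add(Z, SZ), add(SSSZ, Z)))))
  step 10: S(S(add(add(add(SZ, Z), mul(Z, add(SSSZ, Z))), mul(add(SSZ, Z), mul(add(Z, SZ), add(SSSZ, Z))))))
  step 11: S(S(add(add(S(add(Z, Z)), mul(Z, add(SSSZ, Z))), mul(add(SSZ, Z), mul(add(Z, SZ), add(SSSZ, Z))))))
  step 12: S(S(add(S(add(add(Z, Z), mul(Z, add(SSSZ, Z)))), mul(add(SSZ, Z), mul(add(Z, SZ), add(SSSZ, Z))))))
  step 13: S(S(S(add(add(add(Z, Z), mul(Z, add(SSSZ, Z))), mul(add(SSZ, Z), mul(add(Z, SZ), add(SSSZ, Z)))))))
  step 14: S(S(S(add(add(Z, mul(Z, add(SSSZ, Z))), mul(add(SSZ, Z), mul(add(Z, SZ), add(SSSZ, Z)))))))
  step 15: S(S(S(add(mul(Z, add(SSSZ, Z)), mul(add(SSZ, Z), mul(add(Z, SZ), add(SSSZ, Z)))))))
  step 16: S(S(S(add(Z, mul(add(SSZ, Z), mul(add(Z, SZ), add(SSSZ, Z)))))))
  step 17: S(S(S(mul(add(SSZ, Z), mul(add(Z, SZ), add(SSSZ, Z))))))
  step 18: S(S(S(mul(S(add(SZ, Z)), mul(add(Z, SZ), add(SSSZ, Z))))))
  step 19: S(S(S(add(mul(add(Z, SZ), add(SSSZ, Z)), mul(add(SZ, Z), mul(add(Z, SZ), add(SSSZ, Z)))))))
  step 20: S(S(S(add(mul(SZ, add(SSSZ, Z)), mul(add(SZ, Z), mul(add(Z, SZ), add(SSSZ, Z)))))))
  step 21: S(S(S(add(add(add(SSSZ, Z), mul(Z, add(SSSZ, Z))), mul(add(SZ, Z), mul(add(Z, SZ), add(SSSZ, Z)))))))
  step 22: S(S(S(add(add(S(add(SSZ, Z)), mul(Z, add(SSSZ, Z))), mul(add(SZ, Z), mul(add(Z, SZ), add(SSSZ, Z)))))))
  step 23: S(S(S(add(S(add(add(SSZ, Z), mul(Z, add(SSSZ, Z)))), mul(add(SZ, Z), mul(add(Z, SZ), add(SSSZ, Z)))))))
  step 24: S(S(S(S(add(add(add(SSZ, Z), mul(Z, add(SSSZ, Z))), mul(add(SZ, Z), mul(add(Z, SZ), add(SSSZ, Z))))))))
  step 25: S(S(S(S(add(add(S(add(SZ, Z)), mul(Z, add(SSSZ, Z))), mul(add(SZ, Z), mul(add(Z, SZ), add(SSSZ, Z))))))))
  step 26: S(S(S(S(add(S(add(add(SZ, Z), mul(Z, add(SSSZ, Z)))), mul(add(SZ, Z), mul(add(Z, SZ), add(SSSZ, Z))))))))
  step 27: S(S(S(S(S(add(add(add(SZ, Z), mul(Z, add(SSSZ, Z))), mul(add(SZ, Z), mul(add(Z, SZ), add(SSSZ, Z)))))))))
  step 28: S(S(S(S(S(add(add(S(add(Z, Z)), mul(Z, add(SSSZ, Z))), mul(add(SZ, Z), mul(add(Z, SZ), add(SSSZ, Z)))))))))
  step 29: S(S(S(S(S(add(S(add(add(Z, Z), mul(Z, add(SSSZ, Z)))), mul(add(SZ, Z), mul(add(Z, SZ), add(SSSZ, Z)))))))))
  step 30: S(S(S(S(S(S(add(add(add(Z, Z), mul(Z, add(SSSZ, Z))), mul(add(SZ, Z), mul(add(Z, SZ), add(SSSZ, Z))))))))))
  step 31: S(S(S(S(S(S(add(add(Z, mul(Z, add(SSSZ, Z))), mul(add(SZ, Z), mul(add(Z, SZ), add(SSSZ, Z))))))))))
  step 32: S(S(S(S(S(S(add(mul(Z, add(SSSZ, Z)), mul(add(SZ, Z), mul(add(Z, SZ), add(SSSZ, Z))))))))))
  step 33: S(S(S(S(S(S(add(Z, mul(add(SZ, Z), mul(add(Z, SZ), add(SSSZ, Z))))))))))
  step 34: S(S(S(S(S(S(mul(add(SZ, Z), mul(add(Z, SZ), add(SSSZ, Z)))))))))
  step 35: S(S(S(S(S(S(mul(S(add(Z, Z)), mul(add(Z, SZ), add(SSSZ, Z)))))))))
  step 36: S(S(S(S(S(S(add(mul(add(Z, SZ), add(SSSZ, Z)), mul(add(Z, Z), mul(add(Z, SZ), add(SSSZ, Z))))))))))
  step 37: S(S(S(S(S(S(add(mul(SZ, add(SSSZ, Z)), mul(add(Z, Z), mul(add(Z, SZ), add(SSSZ, Z))))))))))
  step 38: S(S(S(S(S(S(add(add(add(SSSZ, Z), mul(Z, add(SSSZ, Z))), mul(add(Z, Z), mul(add(Z, SZ), add(SSSZ, Z))))))))))
  step 39: S(S(S(S(S(S(add(add(S(add(SSZ, Z)), mul(Z, add(SSSZ, Z))), mul(add(Z, Z), mul(add(Z, SZ), add(SSSZ, Z))))))))))
  step 40: S(S(S(S(S(S(add(S(add(add(SSZ, Z), mul(Z, add(SSSZ, Z)))), mul(add(Z, Z), mul(add(Z, SZ), add(SSSZ, Z))))))))))
  step 41: S(S(S(S(S(S(S(add(add(add(SSZ, Z), mul(Z, add(SSSZ, Z))), mul(add(Z, Z), mul(add(Z, SZ), add(SSSZ, Z)))))))))))
  step 42: S(S(S(S(S(S(S(add(add(S(add(SZ, Z)), mul(Z, add(SSSZ, Z))), mul(add(Z, Z), mul(add(Z, SZ), add(SSSZ, Z)))))))))))
  step 43: S(S(S(S(S(S(S(add(S(add(add(SZ, Z), mul(Z, add(SSSZ, Z)))), mul(add(Z, Z), mul(add(Z, SZ), add(SSSZ, Z)))))))))))
  step 44: S(S(S(S(S(S(S(S(add(add(add(SZ, Z), mul(Z, add(SSSZ, Z))), mul(add(Z, Z), mul(add(Z, SZ), add(SSSZ, Z))))))))))))
  step 45: S(S(S(S(S(S(S(S(add(add(S(add(Z, Z)), mul(Z, add(SSSZ, Z))), mul(add(Z, Z), mul(add(Z, SZ), add(SSSZ, Z))))))))))))
  step 46: S(S(S(S(S(S(S(S(add(S(add(add(Z, Z), mul(Z, add(SSSZ, Z)))), mul(add(Z, Z), mul(add(Z, SZ), add(SSSZ, Z))))))))))))
  step 47: S(S(S(S(S(S(S(S(S(add(add(add(Z, Z), mul(Z, add(SSSZ, Z))), mul(add(Z, Z), mul(add(Z, SZ), add(SSSZ, Z)))))))))))))
  step 48: S(S(S(S(S(S(S(S(S(add(add(Z, mul(Z, add(SSSZ, Z))), mul(add(Z, Z), mul(add(Z, SZ), add(SSSZ, Z)))))))))))))
  step 49: S(S(S(S(S(S(S(S(S(add(mul(Z, add(SSSZ, Z)), mul(add(Z, Z), mul(add(Z, SZ), add(SSSZ, Z)))))))))))))
  step 50: S(S(S(S(S(S(S(S(S(add(Z, mul(add(Z, Z), mul(add(Z, SZ), add(SSSZ, Z)))))))))))))
  step 51: S(S(S(S(S(S(S(S(S(mul(add(Z, Z), mul(add(Z, SZ), add(SSSZ, Z))))))))))))
  step 52: S(S(S(S(S(S(S(S(S(mul(Z, mul(add(Z, SZ), add(SSSZ, Z))))))))))))
  step 53: S^9(Z)

Term B:
  start: add(mul(SSSZ, SSSZ), add(Z, Z))
  step 1: add(add(SSSZ, mul(SSZ, SSSZ)), add(Z, Z))
  step 2: add(S(add(SSZ, mul(SSZ, SSSZ))), add(Z, Z))
  step 3: S(add(add(SSZ, mul(SSZ, SSSZ)), add(Z, Z)))
  step 4: S(add(S(add(SZ, mul(SSZ, SSSZ))), add(Z, Z)))
  step 5: S(S(add(add(SZ, mul(SSZ, SSSZ)), add(Z, Z))))
  step 6: S(S(add(S(add(Z, mul(SSZ, SSSZ))), add(Z, Z))))
  step 7: S(S(S(add(add(Z, mul(SSZ, SSSZ)), add(Z, Z)))))
  step 8: S(S(S(add(mul(SSZ, SSSZ), add(Z, Z)))))
  step 9: S(S(S(add(add(SSSZ, mul(SZ, SSSZ)), add(Z, Z)))))
  step 10: S(S(S(add(S(add(SSZ, mul(SZ, SSSZ))), add(Z, Z)))))
  step 11: S(S(S(S(add(add(SSZ, mul(SZ, SSSZ)), add(Z, Z))))))
  step 12: S(S(S(S(add(S(add(SZ, mul(SZ, SSSZ))), add(Z, Z))))))
  step 13: S(S(S(S(S(add(add(SZ, mul(SZ, SSSZ)), add(Z, Z)))))))
  step 14: S(S(S(S(S(add(S(add(Z, mul(SZ, SSSZ))), add(Z, Z)))))))
  step 15: S(S(S(S(S(S(add(add(Z, mul(SZ, SSSZ)), add(Z, Z))))))))
  step 16: S(S(S(S(S(S(add(mul(SZ, SSSZ), add(Z, Z))))))))
  step 17: S(S(S(S(S(S(add(add(SSSZ, mul(Z, SSSZ)), add(Z, Z))))))))
  step 18: S(S(S(S(S(S(add(S(add(SSZ, mul(Z, SSSZ))), add(Z, Z))))))))
  step 19: S(S(S(S(S(S(S(add(add(SSZ, mul(Z, SSSZ)), add(Z, Z)))))))))
  step 20: S(S(S(S(S(S(S(add(S(add(SZ, mul(Z, SSSZ))), add(Z, Z)))))))))
  step 21: S(S(S(S(S(S(S(S(add(add(SZ, mul(Z, SSSZ)), add(Z, Z))))))))))
  step 22: S(S(S(S(S(S(S(S(add(S(add(Z, mul(Z, SSSZ))), add(Z, Z))))))))))
  step 23: S(S(S(S(S(S(S(S(S(add(add(Z, mul(Z, SSSZ)), add(Z, Z)))))))))))
  step 24: S(S(S(S(S(S(S(S(S(add(mul(Z, SSSZ), add(Z, Z)))))))))))
  step 25: S(S(S(S(S(S(S(S(S(add(Z, add(Z, Z)))))))))))
  step 26: S(S(S(S(S(S(S(S(S(add(Z, Z))))))))))
  step 27: S^9(Z)

Answer: SAME — A ⇓ S^9(Z), B ⇓ S^9(Z)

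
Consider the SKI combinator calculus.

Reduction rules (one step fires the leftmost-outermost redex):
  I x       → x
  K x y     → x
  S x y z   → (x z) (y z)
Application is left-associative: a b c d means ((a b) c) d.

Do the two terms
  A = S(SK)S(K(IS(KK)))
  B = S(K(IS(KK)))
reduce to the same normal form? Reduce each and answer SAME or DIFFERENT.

Answer: SAME — A ⇓ S(K(S(KK))), B ⇓ S(K(S(KK)))

Reduction:
Term A:
  start: S(SK)S(K(IS(KK)))
  step 1: SK(K(IS(KK)))(S(K(IS(KK))))
  step 2: K(S(K(IS(KK))))(K(IS(KK))(S(K(IS(KK)))))
  step 3: S(K(IS(KK)))
  step 4: S(K(S(KK)))

Term B:
  start: S(K(IS(KK)))
  step 1: S(K(S(KK)))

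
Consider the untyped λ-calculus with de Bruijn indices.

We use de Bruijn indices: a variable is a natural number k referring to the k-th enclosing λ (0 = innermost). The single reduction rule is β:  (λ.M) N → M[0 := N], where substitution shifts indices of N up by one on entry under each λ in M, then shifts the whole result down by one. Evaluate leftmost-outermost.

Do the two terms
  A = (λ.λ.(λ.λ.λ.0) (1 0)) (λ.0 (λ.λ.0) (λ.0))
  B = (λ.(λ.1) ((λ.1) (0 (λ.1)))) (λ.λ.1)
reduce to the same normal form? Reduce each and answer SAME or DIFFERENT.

Term A:
  start: (λ.λ.(λ.λ.λ.0) (1 0)) (λ.0 (λ.λ.0) (λ.0))
  →1  λ.(λ.λ.λ.0) ((λ.0 (λ.λ.0) (λ.0)) 0)
  →2  λ.λ.λ.0

Term B:
  start: (λ.(λ.1) ((λ.1) (0 (λ.1)))) (λ.λ.1)
  →1  (λ.λ.λ.1) ((λ.λ.λ.1) ((λ.λ.1) (λ.λ.λ.1)))
  →2  λ.λ.1

Answer: DIFFERENT — A ⇓ λ.λ.λ.0, B ⇓ λ.λ.1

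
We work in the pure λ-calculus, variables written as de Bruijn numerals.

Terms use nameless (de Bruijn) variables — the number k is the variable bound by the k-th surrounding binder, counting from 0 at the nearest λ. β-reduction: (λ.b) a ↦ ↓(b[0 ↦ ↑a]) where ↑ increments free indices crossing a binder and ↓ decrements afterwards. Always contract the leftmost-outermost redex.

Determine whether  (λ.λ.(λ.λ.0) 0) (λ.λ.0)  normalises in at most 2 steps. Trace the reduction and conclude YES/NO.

  start: (λ.λ.(λ.λ.0) 0) (λ.λ.0)
  →1  λ.(λ.λ.0) 0
  →2  λ.λ.0

Answer: YES — reaches normal form λ.λ.0 in 2 ≤ 2 steps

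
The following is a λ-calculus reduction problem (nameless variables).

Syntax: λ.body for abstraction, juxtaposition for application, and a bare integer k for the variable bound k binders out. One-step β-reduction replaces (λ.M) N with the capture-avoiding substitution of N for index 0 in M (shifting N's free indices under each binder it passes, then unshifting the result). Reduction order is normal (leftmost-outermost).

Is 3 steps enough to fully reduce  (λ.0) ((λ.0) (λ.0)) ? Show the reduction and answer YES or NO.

  start: (λ.0) ((λ.0) (λ.0))
  [1] (λ.0) (λ.0)
  [2] λ.0

Answer: YES — reaches normal form λ.0 in 2 ≤ 3 steps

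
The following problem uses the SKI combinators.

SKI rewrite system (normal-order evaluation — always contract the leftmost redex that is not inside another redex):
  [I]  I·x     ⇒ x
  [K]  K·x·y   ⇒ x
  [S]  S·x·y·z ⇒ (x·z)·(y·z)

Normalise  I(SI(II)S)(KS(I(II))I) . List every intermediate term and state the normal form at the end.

Answer: normal form = SS(SI)  (in 6 steps)

Working:
  start: I(SI(II)S)(KS(I(II))I)
  step 1: SI(II)S(KS(I(II))I)
  step 2: IS(IIS)(KS(I(II))I)
  step 3: S(IIS)(KS(I(II))I)
  step 4: S(IS)(KS(I(II))I)
  step 5: SS(KS(I(II))I)
  step 6: SS(SI)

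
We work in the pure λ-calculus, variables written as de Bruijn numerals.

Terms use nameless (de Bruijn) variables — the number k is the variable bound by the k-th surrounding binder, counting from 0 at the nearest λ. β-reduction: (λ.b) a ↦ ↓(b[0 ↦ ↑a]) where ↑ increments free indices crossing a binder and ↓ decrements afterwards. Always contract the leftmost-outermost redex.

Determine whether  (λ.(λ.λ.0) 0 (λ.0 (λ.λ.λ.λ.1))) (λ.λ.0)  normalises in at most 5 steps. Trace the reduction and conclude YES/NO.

Answer: YES — reaches normal form λ.0 (λ.λ.λ.λ.1) in 3 ≤ 5 steps

Reduction:
  start: (λ.(λ.λ.0) 0 (λ.0 (λ.λ.λ.λ.1))) (λ.λ.0)
  [1] (λ.λ.0) (λ.λ.0) (λ.0 (λ.λ.λ.λ.1))
  [2] (λ.0) (λ.0 (λ.λ.λ.λ.1))
  [3] λ.0 (λ.λ.λ.λ.1)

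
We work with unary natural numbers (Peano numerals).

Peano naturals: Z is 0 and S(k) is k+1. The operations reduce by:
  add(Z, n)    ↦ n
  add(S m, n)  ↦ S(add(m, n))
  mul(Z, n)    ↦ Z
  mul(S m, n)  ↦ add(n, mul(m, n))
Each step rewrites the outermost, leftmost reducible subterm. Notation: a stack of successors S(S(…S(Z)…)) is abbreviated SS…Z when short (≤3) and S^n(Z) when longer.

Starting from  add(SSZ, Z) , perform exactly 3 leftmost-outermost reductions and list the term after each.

  start: add(SSZ, Z)
  [1] S(add(SZ, Z))
  [2] S(S(add(Z, Z)))
  [3] SSZ

Answer: after 3 steps: SSZ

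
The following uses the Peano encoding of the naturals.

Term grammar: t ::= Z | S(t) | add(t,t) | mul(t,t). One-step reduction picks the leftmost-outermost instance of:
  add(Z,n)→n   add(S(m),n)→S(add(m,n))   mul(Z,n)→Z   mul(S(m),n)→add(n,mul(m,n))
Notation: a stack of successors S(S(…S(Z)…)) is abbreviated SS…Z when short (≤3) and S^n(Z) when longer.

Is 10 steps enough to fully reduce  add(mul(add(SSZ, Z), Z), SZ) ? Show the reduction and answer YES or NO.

  start: add(mul(add(SSZ, Z), Z), SZ)
  →1  add(mul(S(add(SZ, Z)), Z), SZ)
  →2  add(add(Z, mul(add(SZ, Z), Z)), SZ)
  →3  add(mul(add(SZ, Z), Z), SZ)
  →4  add(mul(S(add(Z, Z)), Z), SZ)
  →5  add(add(Z, mul(add(Z, Z), Z)), SZ)
  →6  add(mul(add(Z, Z), Z), SZ)
  →7  add(mul(Z, Z), SZ)
  →8  add(Z, SZ)
  →9  SZ

Answer: YES — reaches normal form SZ in 9 ≤ 10 steps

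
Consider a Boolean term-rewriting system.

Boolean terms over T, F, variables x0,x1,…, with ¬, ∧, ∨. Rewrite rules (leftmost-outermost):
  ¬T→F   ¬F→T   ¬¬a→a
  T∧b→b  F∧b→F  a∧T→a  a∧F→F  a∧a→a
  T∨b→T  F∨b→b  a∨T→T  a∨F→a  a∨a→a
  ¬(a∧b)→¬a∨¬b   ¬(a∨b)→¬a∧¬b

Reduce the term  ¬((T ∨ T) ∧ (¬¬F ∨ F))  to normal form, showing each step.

  start: ¬((T ∨ T) ∧ (¬¬F ∨ F))
  step 1: ¬(T ∨ T) ∨ ¬(¬¬F ∨ F)
  step 2: (¬T ∧ ¬T) ∨ ¬(¬¬F ∨ F)
  step 3: ¬T ∨ ¬(¬¬F ∨ F)
  step 4: F ∨ ¬(¬¬F ∨ F)
  step 5: ¬(¬¬F ∨ F)
  step 6: ¬¬¬F ∧ ¬F
  step 7: ¬F ∧ ¬F
  step 8: ¬F
  step 9: T

Answer: normal form = T  (in 9 steps)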